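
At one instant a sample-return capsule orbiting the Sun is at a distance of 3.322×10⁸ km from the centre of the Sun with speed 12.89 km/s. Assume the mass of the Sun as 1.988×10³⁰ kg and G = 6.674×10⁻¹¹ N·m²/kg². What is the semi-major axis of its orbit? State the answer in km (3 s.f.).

a ≈ 2.10×10⁸ km

μ = GM = 6.674×10⁻¹¹ × 1.988×10³⁰ = 1.327×10²⁰ m³/s².
r = 3.322×10¹¹ m.
Vis-viva rearranged: 1/a = 2/r − v²/μ = 6.020×10⁻¹² − 1.252×10⁻¹² = 4.768×10⁻¹² m⁻¹.
a = 2.097×10¹¹ m = 2.0972×10⁸ km.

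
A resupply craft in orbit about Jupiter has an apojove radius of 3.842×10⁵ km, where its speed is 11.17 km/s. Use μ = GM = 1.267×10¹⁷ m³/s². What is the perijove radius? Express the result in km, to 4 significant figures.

perijove radius ≈ 89640 km

r_a = 3.842×10⁸ m.
Specific energy ε = v²/2 − μ/r = -2.674×10⁸ J/kg, so a = −μ/(2ε) = 2.369×10⁸ m.
The apsides satisfy r_p + r_a = 2a, so the perijove radius is 2a − r_a = 8.964×10⁷ m = 89637 km.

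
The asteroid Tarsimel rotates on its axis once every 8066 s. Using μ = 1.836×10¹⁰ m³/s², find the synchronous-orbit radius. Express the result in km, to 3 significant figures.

A synchronous orbit has period T, so by Kepler's third law a = (μT²/4π²)^(1/3).
μT²/4π² = 1.836×10¹⁰ × (8.066×10³)² / 39.48 = 3.026×10¹⁶ m³.
a = 3.116×10⁵ m = 311.61 km.

r_sync ≈ 312 km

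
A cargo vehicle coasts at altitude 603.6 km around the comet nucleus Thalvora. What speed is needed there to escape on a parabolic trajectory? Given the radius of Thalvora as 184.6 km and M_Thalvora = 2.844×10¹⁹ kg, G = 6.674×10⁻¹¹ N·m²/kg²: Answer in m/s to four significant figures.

μ = GM = 6.674×10⁻¹¹ × 2.844×10¹⁹ = 1.898×10⁹ m³/s².
r = 184.6 + 603.6 = 788.20 km = 7.8820×10⁵ m.
Escape speed v_esc = √(2μ/r) = √(2 × 1.898×10⁹ / 7.882×10⁵) = √(4.816×10³) = 69.40 m/s.

v_esc ≈ 69.40 m/s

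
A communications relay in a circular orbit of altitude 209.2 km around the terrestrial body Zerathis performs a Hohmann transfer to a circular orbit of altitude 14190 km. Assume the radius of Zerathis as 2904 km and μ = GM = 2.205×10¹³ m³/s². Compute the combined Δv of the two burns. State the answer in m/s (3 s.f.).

r₁ = 2904 + 209.2 = 3113.2 km = 3.1132×10⁶ m.
r₂ = 2904 + 14190 = 17094 km = 1.7094×10⁷ m.
Transfer ellipse a_t = (r₁ + r₂)/2 = 1.010×10⁷ m.
At r₁: circular v_c1 = √(μ/r₁) = 2661 m/s; transfer-periapsis v_p = √[μ(2/r₁ − 1/a_t)] = 3462 m/s.
Δv₁ = v_p − v_c1 = 800.3 m/s.
At r₂: circular v_c2 = √(μ/r₂) = 1136 m/s; transfer-apoapsis v_a = √[μ(2/r₂ − 1/a_t)] = 630.4 m/s.
Δv₂ = v_c2 − v_a = 505.3 m/s.
Total Δv = Δv₁ + Δv₂ = 1306 m/s.

Δv_total ≈ 1310 m/s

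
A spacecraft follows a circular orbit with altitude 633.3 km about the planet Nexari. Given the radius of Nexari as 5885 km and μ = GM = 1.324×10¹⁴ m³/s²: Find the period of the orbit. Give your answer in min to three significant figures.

T ≈ 151 min

r = 5885 + 633.3 = 6518.3 km = 6.5183×10⁶ m.
Kepler's third law: T = 2π√(r³/μ) = 2π√((6.518×10⁶)³ / 1.324×10¹⁴).
r³/μ = 2.092×10⁶ s², so T = 2π × 1.446×10³ = 9.087×10³ s.
Converting: 9.087×10³ s ÷ 60.00 = 151.5 min.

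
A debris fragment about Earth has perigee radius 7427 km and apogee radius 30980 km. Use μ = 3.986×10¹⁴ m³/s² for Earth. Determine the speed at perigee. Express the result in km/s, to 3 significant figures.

Semi-major axis a = (r_p + r_a)/2 = 19204 km = 1.920×10⁷ m.
Vis-viva: v² = μ(2/r − 1/a) = 3.986×10¹⁴ × (2.693×10⁻⁷ − 5.207×10⁻⁸) = 8.658×10⁷ m²/s².
v = 9305 m/s = 9.305 km/s.

v ≈ 9.30 km/s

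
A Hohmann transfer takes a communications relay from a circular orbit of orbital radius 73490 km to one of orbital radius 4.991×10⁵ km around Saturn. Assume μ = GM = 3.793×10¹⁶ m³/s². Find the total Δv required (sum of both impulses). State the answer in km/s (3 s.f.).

r₁ = 73490 km = 7.349×10⁷ m.
r₂ = 4.991×10⁵ km = 4.991×10⁸ m.
Transfer ellipse a_t = (r₁ + r₂)/2 = 2.863×10⁸ m.
At r₁: circular v_c1 = √(μ/r₁) = 22720 m/s; transfer-perikrone v_p = √[μ(2/r₁ − 1/a_t)] = 30000 m/s.
Δv₁ = v_p − v_c1 = 7278 m/s.
At r₂: circular v_c2 = √(μ/r₂) = 8718 m/s; transfer-apokrone v_a = √[μ(2/r₂ − 1/a_t)] = 4417 m/s.
Δv₂ = v_c2 − v_a = 4301 m/s.
Total Δv = Δv₁ + Δv₂ = 11580 m/s = 11.58 km/s.

Δv_total ≈ 11.6 km/s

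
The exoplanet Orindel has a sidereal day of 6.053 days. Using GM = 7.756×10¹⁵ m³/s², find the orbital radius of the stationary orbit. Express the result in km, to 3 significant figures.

r_sync ≈ 3.77×10⁵ km

T = 6.053 days = 5.230×10⁵ s.
A synchronous orbit has period T, so by Kepler's third law a = (μT²/4π²)^(1/3).
μT²/4π² = 7.756×10¹⁵ × (5.230×10⁵)² / 39.48 = 5.373×10²⁵ m³.
a = 3.774×10⁸ m = 3.7735×10⁵ km.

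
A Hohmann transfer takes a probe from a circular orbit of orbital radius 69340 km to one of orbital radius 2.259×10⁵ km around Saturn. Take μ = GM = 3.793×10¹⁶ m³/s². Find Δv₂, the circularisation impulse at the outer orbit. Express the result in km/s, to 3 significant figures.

Δv ≈ 4.08 km/s

r₁ = 69340 km = 6.934×10⁷ m.
r₂ = 2.259×10⁵ km = 2.259×10⁸ m.
Transfer ellipse a_t = (r₁ + r₂)/2 = 1.476×10⁸ m.
At r₁: circular v_c1 = √(μ/r₁) = 23390 m/s; transfer-perikrone v_p = √[μ(2/r₁ − 1/a_t)] = 28930 m/s.
At r₂: circular v_c2 = √(μ/r₂) = 12960 m/s; transfer-apokrone v_a = √[μ(2/r₂ − 1/a_t)] = 8881 m/s.
Δv₂ = v_c2 − v_a = 4077 m/s.
= 4.077 km/s.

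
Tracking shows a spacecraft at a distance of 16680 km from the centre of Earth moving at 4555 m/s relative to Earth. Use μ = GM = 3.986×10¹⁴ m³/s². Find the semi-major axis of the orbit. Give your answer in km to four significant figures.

a ≈ 14740 km

r = 1.668×10⁷ m.
Specific orbital energy ε = v²/2 − μ/r = (4555)²/2 − 3.986×10¹⁴/1.668×10⁷ = -1.352×10⁷ J/kg.
Since ε = −μ/(2a), a = −μ/(2ε) = 1.474×10⁷ m = 14738 km.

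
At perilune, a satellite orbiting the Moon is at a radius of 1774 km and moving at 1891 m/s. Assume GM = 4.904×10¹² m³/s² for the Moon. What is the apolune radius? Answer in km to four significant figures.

apolune radius ≈ 3248 km

r_p = 1.774×10⁶ m.
Specific energy ε = v²/2 − μ/r = -9.764×10⁵ J/kg, so a = −μ/(2ε) = 2.511×10⁶ m.
The apsides satisfy r_p + r_a = 2a, so the apolune radius is 2a − r_p = 3.248×10⁶ m = 3248.4 km.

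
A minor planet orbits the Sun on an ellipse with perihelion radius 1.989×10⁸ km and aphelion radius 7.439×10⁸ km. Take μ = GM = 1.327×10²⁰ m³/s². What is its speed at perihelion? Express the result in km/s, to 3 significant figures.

v ≈ 32.4 km/s

Semi-major axis a = (r_p + r_a)/2 = 4.7140×10⁸ km = 4.714×10¹¹ m.
Vis-viva: v² = μ(2/r − 1/a) = 1.327×10²⁰ × (1.006×10⁻¹¹ − 2.121×10⁻¹²) = 1.053×10⁹ m²/s².
v = 32450 m/s = 32.45 km/s.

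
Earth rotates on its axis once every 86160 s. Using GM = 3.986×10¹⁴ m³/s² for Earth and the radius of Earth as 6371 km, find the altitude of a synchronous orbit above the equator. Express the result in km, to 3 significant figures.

h_sync ≈ 35800 km

A synchronous orbit has period T, so by Kepler's third law a = (μT²/4π²)^(1/3).
μT²/4π² = 3.986×10¹⁴ × (8.616×10⁴)² / 39.48 = 7.495×10²² m³.
a = 4.216×10⁷ m = 42163 km.
Altitude h = a − R = 42163 − 6371 = 35792 km.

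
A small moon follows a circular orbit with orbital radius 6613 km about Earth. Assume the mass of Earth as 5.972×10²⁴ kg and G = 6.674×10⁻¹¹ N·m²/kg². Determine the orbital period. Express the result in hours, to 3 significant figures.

μ = GM = 6.674×10⁻¹¹ × 5.972×10²⁴ = 3.986×10¹⁴ m³/s².
r = 6613 km = 6.613×10⁶ m.
Kepler's third law: T = 2π√(r³/μ) = 2π√((6.613×10⁶)³ / 3.986×10¹⁴).
r³/μ = 7.256×10⁵ s², so T = 2π × 8.518×10² = 5.352×10³ s.
Converting: 5.352×10³ s ÷ 3600 = 1.487 hours.

T ≈ 1.49 hours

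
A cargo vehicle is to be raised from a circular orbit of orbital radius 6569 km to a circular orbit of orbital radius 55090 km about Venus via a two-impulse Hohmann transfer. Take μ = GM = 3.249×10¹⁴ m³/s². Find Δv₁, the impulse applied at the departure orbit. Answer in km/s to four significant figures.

r₁ = 6569 km = 6.569×10⁶ m.
r₂ = 55090 km = 5.509×10⁷ m.
Transfer ellipse a_t = (r₁ + r₂)/2 = 3.083×10⁷ m.
At r₁: circular v_c1 = √(μ/r₁) = 7033 m/s; transfer-periapsis v_p = √[μ(2/r₁ − 1/a_t)] = 9401 m/s.
Δv₁ = v_p − v_c1 = 2368 m/s.
= 2.368 km/s.

Δv ≈ 2.368 km/s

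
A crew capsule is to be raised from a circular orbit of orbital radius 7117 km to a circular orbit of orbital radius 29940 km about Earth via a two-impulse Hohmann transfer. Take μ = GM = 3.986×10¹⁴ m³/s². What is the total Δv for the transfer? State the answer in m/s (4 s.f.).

r₁ = 7117 km = 7.117×10⁶ m.
r₂ = 29940 km = 2.994×10⁷ m.
Transfer ellipse a_t = (r₁ + r₂)/2 = 1.853×10⁷ m.
At r₁: circular v_c1 = √(μ/r₁) = 7484 m/s; transfer-perigee v_p = √[μ(2/r₁ − 1/a_t)] = 9513 m/s.
Δv₁ = v_p − v_c1 = 2029 m/s.
At r₂: circular v_c2 = √(μ/r₂) = 3649 m/s; transfer-apogee v_a = √[μ(2/r₂ − 1/a_t)] = 2261 m/s.
Δv₂ = v_c2 − v_a = 1387 m/s.
Total Δv = Δv₁ + Δv₂ = 3417 m/s.

Δv_total ≈ 3417 m/s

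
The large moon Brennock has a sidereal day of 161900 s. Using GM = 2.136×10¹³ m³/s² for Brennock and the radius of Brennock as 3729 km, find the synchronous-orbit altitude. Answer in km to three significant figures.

A synchronous orbit has period T, so by Kepler's third law a = (μT²/4π²)^(1/3).
μT²/4π² = 2.136×10¹³ × (1.619×10⁵)² / 39.48 = 1.418×10²² m³.
a = 2.421×10⁷ m = 24205 km.
Altitude h = a − R = 24205 − 3729 = 20476 km.

h_sync ≈ 20500 km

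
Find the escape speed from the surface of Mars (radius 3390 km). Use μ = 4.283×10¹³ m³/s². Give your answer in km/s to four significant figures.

r = R = 3.390×10⁶ m.
Escape speed v_esc = √(2μ/r) = √(2 × 4.283×10¹³ / 3.390×10⁶) = √(2.527×10⁷) = 5027 m/s.
= 5.027 km/s.

v_esc ≈ 5.027 km/s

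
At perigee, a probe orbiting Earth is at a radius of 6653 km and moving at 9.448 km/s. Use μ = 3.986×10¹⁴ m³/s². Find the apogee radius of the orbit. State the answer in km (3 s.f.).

r_p = 6.653×10⁶ m.
Specific energy ε = v²/2 − μ/r = -1.528×10⁷ J/kg, so a = −μ/(2ε) = 1.304×10⁷ m.
The apsides satisfy r_p + r_a = 2a, so the apogee radius is 2a − r_p = 1.943×10⁷ m = 19433 km.

apogee radius ≈ 19400 km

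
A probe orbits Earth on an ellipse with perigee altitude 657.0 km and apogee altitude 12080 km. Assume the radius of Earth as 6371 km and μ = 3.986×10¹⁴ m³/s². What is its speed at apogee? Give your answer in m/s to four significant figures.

r_p = 6371 + 657.0 = 7028.0 km = 7.0280×10⁶ m.
r_a = 6371 + 12080 = 18451 km = 1.8451×10⁷ m.
Semi-major axis a = (r_p + r_a)/2 = 12740 km = 1.274×10⁷ m.
Vis-viva: v² = μ(2/r − 1/a) = 3.986×10¹⁴ × (1.084×10⁻⁷ − 7.850×10⁻⁸) = 1.192×10⁷ m²/s².
v = 3452 m/s.

v ≈ 3452 m/s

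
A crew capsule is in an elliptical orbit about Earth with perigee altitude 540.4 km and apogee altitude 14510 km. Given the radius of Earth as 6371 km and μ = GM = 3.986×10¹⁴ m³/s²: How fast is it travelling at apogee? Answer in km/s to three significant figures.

r_p = 6371 + 540.4 = 6911.4 km = 6.9114×10⁶ m.
r_a = 6371 + 14510 = 20881 km = 2.0881×10⁷ m.
Semi-major axis a = (r_p + r_a)/2 = 13896 km = 1.390×10⁷ m.
Vis-viva: v² = μ(2/r − 1/a) = 3.986×10¹⁴ × (9.578×10⁻⁸ − 7.196×10⁻⁸) = 9.494×10⁶ m²/s².
v = 3081 m/s = 3.081 km/s.

v ≈ 3.08 km/s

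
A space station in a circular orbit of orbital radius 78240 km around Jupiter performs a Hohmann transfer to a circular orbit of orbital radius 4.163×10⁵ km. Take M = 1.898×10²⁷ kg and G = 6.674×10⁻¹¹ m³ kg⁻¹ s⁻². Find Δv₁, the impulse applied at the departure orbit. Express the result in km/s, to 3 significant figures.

Δv ≈ 12.0 km/s

μ = GM = 6.674×10⁻¹¹ × 1.898×10²⁷ = 1.267×10¹⁷ m³/s².
r₁ = 78240 km = 7.824×10⁷ m.
r₂ = 4.163×10⁵ km = 4.163×10⁸ m.
Transfer ellipse a_t = (r₁ + r₂)/2 = 2.473×10⁸ m.
At r₁: circular v_c1 = √(μ/r₁) = 40240 m/s; transfer-perijove v_p = √[μ(2/r₁ − 1/a_t)] = 52210 m/s.
Δv₁ = v_p − v_c1 = 11970 m/s.
= 11.97 km/s.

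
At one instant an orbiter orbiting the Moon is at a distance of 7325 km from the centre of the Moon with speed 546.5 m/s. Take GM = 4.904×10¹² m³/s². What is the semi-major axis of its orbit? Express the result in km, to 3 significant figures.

r = 7.325×10⁶ m.
Specific orbital energy ε = v²/2 − μ/r = (546.5)²/2 − 4.904×10¹²/7.325×10⁶ = -5.202×10⁵ J/kg.
Since ε = −μ/(2a), a = −μ/(2ε) = 4.714×10⁶ m = 4714.0 km.

a ≈ 4710 km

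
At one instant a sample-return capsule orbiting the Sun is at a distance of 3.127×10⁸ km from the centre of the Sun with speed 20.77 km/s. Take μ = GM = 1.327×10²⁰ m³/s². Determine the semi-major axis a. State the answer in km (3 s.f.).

a ≈ 3.18×10⁸ km

r = 3.127×10¹¹ m.
Vis-viva rearranged: 1/a = 2/r − v²/μ = 6.396×10⁻¹² − 3.251×10⁻¹² = 3.145×10⁻¹² m⁻¹.
a = 3.180×10¹¹ m = 3.1796×10⁸ km.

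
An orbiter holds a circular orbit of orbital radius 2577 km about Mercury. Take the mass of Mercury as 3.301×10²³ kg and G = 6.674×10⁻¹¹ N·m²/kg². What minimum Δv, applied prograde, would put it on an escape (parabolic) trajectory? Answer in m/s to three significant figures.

μ = GM = 6.674×10⁻¹¹ × 3.301×10²³ = 2.203×10¹³ m³/s².
r = 2577 km = 2.577×10⁶ m.
Circular speed v_c = √(μ/r) = 2924 m/s.
Escape speed v_esc = √(2μ/r) = √2 × v_c = 4135 m/s.
Δv = v_esc − v_c = 1211 m/s.

Δv ≈ 1210 m/s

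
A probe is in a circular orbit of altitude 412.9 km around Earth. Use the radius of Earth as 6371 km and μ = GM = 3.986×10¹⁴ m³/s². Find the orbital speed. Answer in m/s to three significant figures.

r = 6371 + 412.9 = 6783.9 km = 6.7839×10⁶ m.
For a circular orbit v = √(μ/r) = √(3.986×10¹⁴ / 6.784×10⁶) = √(5.876×10⁷) = 7665 m/s.

v ≈ 7670 m/s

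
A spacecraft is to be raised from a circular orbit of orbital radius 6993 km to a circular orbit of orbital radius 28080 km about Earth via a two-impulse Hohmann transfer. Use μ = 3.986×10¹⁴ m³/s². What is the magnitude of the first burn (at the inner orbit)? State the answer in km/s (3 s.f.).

r₁ = 6993 km = 6.993×10⁶ m.
r₂ = 28080 km = 2.808×10⁷ m.
Transfer ellipse a_t = (r₁ + r₂)/2 = 1.754×10⁷ m.
At r₁: circular v_c1 = √(μ/r₁) = 7550 m/s; transfer-perigee v_p = √[μ(2/r₁ − 1/a_t)] = 9554 m/s.
Δv₁ = v_p − v_c1 = 2004 m/s.
= 2.004 km/s.

Δv ≈ 2.00 km/s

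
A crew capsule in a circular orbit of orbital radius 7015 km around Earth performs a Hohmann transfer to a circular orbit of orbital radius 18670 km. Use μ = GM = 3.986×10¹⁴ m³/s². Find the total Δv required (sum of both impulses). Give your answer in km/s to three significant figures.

r₁ = 7015 km = 7.015×10⁶ m.
r₂ = 18670 km = 1.867×10⁷ m.
Transfer ellipse a_t = (r₁ + r₂)/2 = 1.284×10⁷ m.
At r₁: circular v_c1 = √(μ/r₁) = 7538 m/s; transfer-perigee v_p = √[μ(2/r₁ − 1/a_t)] = 9089 m/s.
Δv₁ = v_p − v_c1 = 1551 m/s.
At r₂: circular v_c2 = √(μ/r₂) = 4621 m/s; transfer-apogee v_a = √[μ(2/r₂ − 1/a_t)] = 3415 m/s.
Δv₂ = v_c2 − v_a = 1206 m/s.
Total Δv = Δv₁ + Δv₂ = 2756 m/s = 2.756 km/s.

Δv_total ≈ 2.76 km/s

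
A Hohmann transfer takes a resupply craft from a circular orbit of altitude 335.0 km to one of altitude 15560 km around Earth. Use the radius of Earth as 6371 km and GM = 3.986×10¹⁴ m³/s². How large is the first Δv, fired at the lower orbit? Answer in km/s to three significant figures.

r₁ = 6371 + 335.0 = 6706.0 km = 6.7060×10⁶ m.
r₂ = 6371 + 15560 = 21931 km = 2.1931×10⁷ m.
Transfer ellipse a_t = (r₁ + r₂)/2 = 1.432×10⁷ m.
At r₁: circular v_c1 = √(μ/r₁) = 7710 m/s; transfer-perigee v_p = √[μ(2/r₁ − 1/a_t)] = 9542 m/s.
Δv₁ = v_p − v_c1 = 1832 m/s.
= 1.832 km/s.

Δv ≈ 1.83 km/s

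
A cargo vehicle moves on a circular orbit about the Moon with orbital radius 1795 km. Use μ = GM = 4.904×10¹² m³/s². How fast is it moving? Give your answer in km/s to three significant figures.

v ≈ 1.65 km/s

r = 1795 km = 1.795×10⁶ m.
For a circular orbit v = √(μ/r) = √(4.904×10¹² / 1.795×10⁶) = √(2.732×10⁶) = 1653 m/s.
That is 1.653 km/s.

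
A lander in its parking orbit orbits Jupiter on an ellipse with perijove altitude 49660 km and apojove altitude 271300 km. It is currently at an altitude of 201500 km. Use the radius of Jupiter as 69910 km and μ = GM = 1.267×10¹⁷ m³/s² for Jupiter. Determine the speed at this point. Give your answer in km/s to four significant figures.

r_p = 69910 + 49660 = 119570 km = 1.1957×10⁸ m.
r_a = 69910 + 271300 = 341210 km = 3.4121×10⁸ m.
r = 69910 + 201500 = 2.7141×10⁵ km = 2.714×10⁸ m.
Semi-major axis a = (r_p + r_a)/2 = 2.3039×10⁵ km = 2.304×10⁸ m.
Vis-viva: v² = μ(2/r − 1/a) = 1.267×10¹⁷ × (7.369×10⁻⁹ − 4.340×10⁻⁹) = 3.837×10⁸ m²/s².
v = 19590 m/s = 19.59 km/s.

v ≈ 19.59 km/s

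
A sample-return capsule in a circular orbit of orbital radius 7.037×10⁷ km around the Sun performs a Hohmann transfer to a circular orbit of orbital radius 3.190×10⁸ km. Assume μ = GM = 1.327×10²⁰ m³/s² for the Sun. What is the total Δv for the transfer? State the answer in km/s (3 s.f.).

r₁ = 7.037×10⁷ km = 7.037×10¹⁰ m.
r₂ = 3.190×10⁸ km = 3.190×10¹¹ m.
Transfer ellipse a_t = (r₁ + r₂)/2 = 1.947×10¹¹ m.
At r₁: circular v_c1 = √(μ/r₁) = 43430 m/s; transfer-perihelion v_p = √[μ(2/r₁ − 1/a_t)] = 55590 m/s.
Δv₁ = v_p − v_c1 = 12160 m/s.
At r₂: circular v_c2 = √(μ/r₂) = 20400 m/s; transfer-aphelion v_a = √[μ(2/r₂ − 1/a_t)] = 12260 m/s.
Δv₂ = v_c2 − v_a = 8134 m/s.
Total Δv = Δv₁ + Δv₂ = 20300 m/s = 20.30 km/s.

Δv_total ≈ 20.3 km/s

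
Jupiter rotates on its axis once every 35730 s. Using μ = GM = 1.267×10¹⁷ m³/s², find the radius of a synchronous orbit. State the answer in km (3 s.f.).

A synchronous orbit has period T, so by Kepler's third law a = (μT²/4π²)^(1/3).
μT²/4π² = 1.267×10¹⁷ × (3.573×10⁴)² / 39.48 = 4.097×10²⁴ m³.
a = 1.600×10⁸ m = 1.6002×10⁵ km.

r_sync ≈ 1.60×10⁵ km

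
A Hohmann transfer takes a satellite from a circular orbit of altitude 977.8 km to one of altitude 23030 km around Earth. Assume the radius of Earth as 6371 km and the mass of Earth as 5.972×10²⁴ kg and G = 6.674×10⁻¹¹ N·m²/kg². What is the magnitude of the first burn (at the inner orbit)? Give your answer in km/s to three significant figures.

Δv ≈ 1.95 km/s

μ = GM = 6.674×10⁻¹¹ × 5.972×10²⁴ = 3.986×10¹⁴ m³/s².
r₁ = 6371 + 977.8 = 7348.8 km = 7.3488×10⁶ m.
r₂ = 6371 + 23030 = 29401 km = 2.9401×10⁷ m.
Transfer ellipse a_t = (r₁ + r₂)/2 = 1.837×10⁷ m.
At r₁: circular v_c1 = √(μ/r₁) = 7365 m/s; transfer-perigee v_p = √[μ(2/r₁ − 1/a_t)] = 9316 m/s.
Δv₁ = v_p − v_c1 = 1951 m/s.
= 1.951 km/s.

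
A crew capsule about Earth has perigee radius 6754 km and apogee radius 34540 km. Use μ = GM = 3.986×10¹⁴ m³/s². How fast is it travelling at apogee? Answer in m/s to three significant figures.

v ≈ 1940 m/s

Semi-major axis a = (r_p + r_a)/2 = 20647 km = 2.065×10⁷ m.
Vis-viva: v² = μ(2/r − 1/a) = 3.986×10¹⁴ × (5.790×10⁻⁸ − 4.843×10⁻⁸) = 3.775×10⁶ m²/s².
v = 1943 m/s.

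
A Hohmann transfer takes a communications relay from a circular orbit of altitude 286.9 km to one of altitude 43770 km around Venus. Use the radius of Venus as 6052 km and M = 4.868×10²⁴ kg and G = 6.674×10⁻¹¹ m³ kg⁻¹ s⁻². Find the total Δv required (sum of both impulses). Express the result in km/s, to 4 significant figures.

μ = GM = 6.674×10⁻¹¹ × 4.868×10²⁴ = 3.249×10¹⁴ m³/s².
r₁ = 6052 + 286.9 = 6338.9 km = 6.3389×10⁶ m.
r₂ = 6052 + 43770 = 49822 km = 4.9822×10⁷ m.
Transfer ellipse a_t = (r₁ + r₂)/2 = 2.808×10⁷ m.
At r₁: circular v_c1 = √(μ/r₁) = 7159 m/s; transfer-periapsis v_p = √[μ(2/r₁ − 1/a_t)] = 9536 m/s.
Δv₁ = v_p − v_c1 = 2377 m/s.
At r₂: circular v_c2 = √(μ/r₂) = 2554 m/s; transfer-apoapsis v_a = √[μ(2/r₂ − 1/a_t)] = 1213 m/s.
Δv₂ = v_c2 − v_a = 1340 m/s.
Total Δv = Δv₁ + Δv₂ = 3717 m/s = 3.717 km/s.

Δv_total ≈ 3.717 km/s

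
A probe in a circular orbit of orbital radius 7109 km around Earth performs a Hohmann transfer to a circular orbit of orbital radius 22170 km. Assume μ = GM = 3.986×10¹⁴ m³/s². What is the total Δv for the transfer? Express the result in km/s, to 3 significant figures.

r₁ = 7109 km = 7.109×10⁶ m.
r₂ = 22170 km = 2.217×10⁷ m.
Transfer ellipse a_t = (r₁ + r₂)/2 = 1.464×10⁷ m.
At r₁: circular v_c1 = √(μ/r₁) = 7488 m/s; transfer-perigee v_p = √[μ(2/r₁ − 1/a_t)] = 9215 m/s.
Δv₁ = v_p − v_c1 = 1727 m/s.
At r₂: circular v_c2 = √(μ/r₂) = 4240 m/s; transfer-apogee v_a = √[μ(2/r₂ − 1/a_t)] = 2955 m/s.
Δv₂ = v_c2 − v_a = 1285 m/s.
Total Δv = Δv₁ + Δv₂ = 3012 m/s = 3.012 km/s.

Δv_total ≈ 3.01 km/s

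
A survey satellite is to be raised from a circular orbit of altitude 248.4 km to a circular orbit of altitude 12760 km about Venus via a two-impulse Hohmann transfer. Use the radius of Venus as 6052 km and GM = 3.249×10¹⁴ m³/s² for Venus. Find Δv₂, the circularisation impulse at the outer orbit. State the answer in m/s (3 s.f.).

r₁ = 6052 + 248.4 = 6300.4 km = 6.3004×10⁶ m.
r₂ = 6052 + 12760 = 18812 km = 1.8812×10⁷ m.
Transfer ellipse a_t = (r₁ + r₂)/2 = 1.256×10⁷ m.
At r₁: circular v_c1 = √(μ/r₁) = 7181 m/s; transfer-periapsis v_p = √[μ(2/r₁ − 1/a_t)] = 8790 m/s.
At r₂: circular v_c2 = √(μ/r₂) = 4156 m/s; transfer-apoapsis v_a = √[μ(2/r₂ − 1/a_t)] = 2944 m/s.
Δv₂ = v_c2 − v_a = 1212 m/s.

Δv ≈ 1210 m/s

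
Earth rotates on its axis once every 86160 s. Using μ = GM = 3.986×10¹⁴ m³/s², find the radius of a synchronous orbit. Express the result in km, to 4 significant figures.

r_sync ≈ 42160 km

A synchronous orbit has period T, so by Kepler's third law a = (μT²/4π²)^(1/3).
μT²/4π² = 3.986×10¹⁴ × (8.616×10⁴)² / 39.48 = 7.495×10²² m³.
a = 4.216×10⁷ m = 42163 km.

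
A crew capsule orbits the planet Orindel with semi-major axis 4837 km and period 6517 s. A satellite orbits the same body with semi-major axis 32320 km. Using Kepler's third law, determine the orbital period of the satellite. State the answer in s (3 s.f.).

Kepler's third law: T² ∝ a³, so T₂ = T₁ (a₂/a₁)^(3/2).
a₂/a₁ = 6.682, (a₂/a₁)^(3/2) = 17.27.
T₂ = 6517 × 17.27 = 1.126×10⁵ s.

T₂ ≈ 1.13×10⁵ s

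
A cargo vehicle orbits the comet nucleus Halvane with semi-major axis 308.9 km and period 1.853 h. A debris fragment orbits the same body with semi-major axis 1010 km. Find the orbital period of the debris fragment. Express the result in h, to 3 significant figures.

T₂ ≈ 11.0 h

Kepler's third law: T² ∝ a³, so T₂ = T₁ (a₂/a₁)^(3/2).
a₂/a₁ = 3.270, (a₂/a₁)^(3/2) = 5.912.
T₂ = 1.853 × 5.912 = 10.96 h.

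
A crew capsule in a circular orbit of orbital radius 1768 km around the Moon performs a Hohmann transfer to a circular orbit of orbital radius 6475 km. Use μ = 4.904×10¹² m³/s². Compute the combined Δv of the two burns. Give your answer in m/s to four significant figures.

Δv_total ≈ 722.3 m/s

r₁ = 1768 km = 1.768×10⁶ m.
r₂ = 6475 km = 6.475×10⁶ m.
Transfer ellipse a_t = (r₁ + r₂)/2 = 4.122×10⁶ m.
At r₁: circular v_c1 = √(μ/r₁) = 1665 m/s; transfer-perilune v_p = √[μ(2/r₁ − 1/a_t)] = 2087 m/s.
Δv₁ = v_p − v_c1 = 422.0 m/s.
At r₂: circular v_c2 = √(μ/r₂) = 870.3 m/s; transfer-apolune v_a = √[μ(2/r₂ − 1/a_t)] = 570.0 m/s.
Δv₂ = v_c2 − v_a = 300.3 m/s.
Total Δv = Δv₁ + Δv₂ = 722.3 m/s.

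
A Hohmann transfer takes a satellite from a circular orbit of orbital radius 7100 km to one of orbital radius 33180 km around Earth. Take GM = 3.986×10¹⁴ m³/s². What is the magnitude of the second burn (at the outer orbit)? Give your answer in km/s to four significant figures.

Δv ≈ 1.408 km/s

r₁ = 7100 km = 7.100×10⁶ m.
r₂ = 33180 km = 3.318×10⁷ m.
Transfer ellipse a_t = (r₁ + r₂)/2 = 2.014×10⁷ m.
At r₁: circular v_c1 = √(μ/r₁) = 7493 m/s; transfer-perigee v_p = √[μ(2/r₁ − 1/a_t)] = 9617 m/s.
At r₂: circular v_c2 = √(μ/r₂) = 3466 m/s; transfer-apogee v_a = √[μ(2/r₂ − 1/a_t)] = 2058 m/s.
Δv₂ = v_c2 − v_a = 1408 m/s.
= 1.408 km/s.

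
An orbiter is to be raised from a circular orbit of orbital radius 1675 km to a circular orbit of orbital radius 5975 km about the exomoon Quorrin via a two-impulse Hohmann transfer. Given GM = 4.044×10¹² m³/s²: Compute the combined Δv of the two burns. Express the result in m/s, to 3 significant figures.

Δv_total ≈ 666 m/s

r₁ = 1675 km = 1.675×10⁶ m.
r₂ = 5975 km = 5.975×10⁶ m.
Transfer ellipse a_t = (r₁ + r₂)/2 = 3.825×10⁶ m.
At r₁: circular v_c1 = √(μ/r₁) = 1554 m/s; transfer-periapsis v_p = √[μ(2/r₁ − 1/a_t)] = 1942 m/s.
Δv₁ = v_p − v_c1 = 388.2 m/s.
At r₂: circular v_c2 = √(μ/r₂) = 822.7 m/s; transfer-apoapsis v_a = √[μ(2/r₂ − 1/a_t)] = 544.4 m/s.
Δv₂ = v_c2 − v_a = 278.3 m/s.
Total Δv = Δv₁ + Δv₂ = 666.5 m/s.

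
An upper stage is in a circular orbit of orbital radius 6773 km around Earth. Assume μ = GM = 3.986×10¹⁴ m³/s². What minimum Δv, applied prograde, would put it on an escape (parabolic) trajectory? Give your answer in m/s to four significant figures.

Δv ≈ 3178 m/s

r = 6773 km = 6.773×10⁶ m.
Circular speed v_c = √(μ/r) = 7671 m/s.
Escape speed v_esc = √(2μ/r) = √2 × v_c = 10850 m/s.
Δv = v_esc − v_c = 3178 m/s.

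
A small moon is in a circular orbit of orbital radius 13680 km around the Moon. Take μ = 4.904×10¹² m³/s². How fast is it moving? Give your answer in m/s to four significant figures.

r = 13680 km = 1.368×10⁷ m.
For a circular orbit v = √(μ/r) = √(4.904×10¹² / 1.368×10⁷) = √(3.585×10⁵) = 598.7 m/s.

v ≈ 598.7 m/s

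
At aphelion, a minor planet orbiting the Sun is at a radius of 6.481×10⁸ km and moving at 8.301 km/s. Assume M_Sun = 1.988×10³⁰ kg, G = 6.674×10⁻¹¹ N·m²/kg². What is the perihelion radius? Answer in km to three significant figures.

perihelion radius ≈ 1.31×10⁸ km

μ = GM = 6.674×10⁻¹¹ × 1.988×10³⁰ = 1.327×10²⁰ m³/s².
r_a = 6.481×10¹¹ m.
Specific energy ε = v²/2 − μ/r = -1.703×10⁸ J/kg, so a = −μ/(2ε) = 3.896×10¹¹ m.
The apsides satisfy r_p + r_a = 2a, so the perihelion radius is 2a − r_a = 1.311×10¹¹ m = 1.3114×10⁸ km.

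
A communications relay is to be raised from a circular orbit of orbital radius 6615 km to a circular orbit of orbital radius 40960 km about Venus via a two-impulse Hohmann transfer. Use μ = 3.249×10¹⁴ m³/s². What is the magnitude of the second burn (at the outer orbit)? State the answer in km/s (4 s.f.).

Δv ≈ 1.331 km/s

r₁ = 6615 km = 6.615×10⁶ m.
r₂ = 40960 km = 4.096×10⁷ m.
Transfer ellipse a_t = (r₁ + r₂)/2 = 2.379×10⁷ m.
At r₁: circular v_c1 = √(μ/r₁) = 7008 m/s; transfer-periapsis v_p = √[μ(2/r₁ − 1/a_t)] = 9196 m/s.
At r₂: circular v_c2 = √(μ/r₂) = 2816 m/s; transfer-apoapsis v_a = √[μ(2/r₂ − 1/a_t)] = 1485 m/s.
Δv₂ = v_c2 − v_a = 1331 m/s.
= 1.331 km/s.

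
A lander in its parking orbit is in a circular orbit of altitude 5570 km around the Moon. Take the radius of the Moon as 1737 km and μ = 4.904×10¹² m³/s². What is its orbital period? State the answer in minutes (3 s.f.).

r = 1737 + 5570 = 7307.0 km = 7.3070×10⁶ m.
Kepler's third law: T = 2π√(r³/μ) = 2π√((7.307×10⁶)³ / 4.904×10¹²).
r³/μ = 7.955×10⁷ s², so T = 2π × 8.919×10³ = 5.604×10⁴ s.
Converting: 5.604×10⁴ s ÷ 60.00 = 934.0 minutes.

T ≈ 934 minutes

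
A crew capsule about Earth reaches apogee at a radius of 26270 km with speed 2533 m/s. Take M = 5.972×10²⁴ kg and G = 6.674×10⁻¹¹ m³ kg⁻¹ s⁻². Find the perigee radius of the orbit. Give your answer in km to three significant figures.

perigee radius ≈ 7040 km

μ = GM = 6.674×10⁻¹¹ × 5.972×10²⁴ = 3.986×10¹⁴ m³/s².
r_a = 2.627×10⁷ m.
Specific energy ε = v²/2 − μ/r = -1.196×10⁷ J/kg, so a = −μ/(2ε) = 1.666×10⁷ m.
The apsides satisfy r_p + r_a = 2a, so the perigee radius is 2a − r_a = 7.044×10⁶ m = 7044.0 km.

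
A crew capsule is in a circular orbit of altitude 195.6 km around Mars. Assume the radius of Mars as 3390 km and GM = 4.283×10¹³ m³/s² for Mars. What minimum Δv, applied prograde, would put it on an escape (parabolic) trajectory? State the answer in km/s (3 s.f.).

r = 3390 + 195.6 = 3585.6 km = 3.5856×10⁶ m.
Circular speed v_c = √(μ/r) = 3456 m/s.
Escape speed v_esc = √(2μ/r) = √2 × v_c = 4888 m/s.
Δv = v_esc − v_c = 1432 m/s = 1.432 km/s.

Δv ≈ 1.43 km/s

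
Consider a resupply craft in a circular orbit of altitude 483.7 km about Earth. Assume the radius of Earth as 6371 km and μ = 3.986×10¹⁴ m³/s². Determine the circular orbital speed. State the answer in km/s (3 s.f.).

v ≈ 7.63 km/s

r = 6371 + 483.7 = 6854.7 km = 6.8547×10⁶ m.
For a circular orbit v = √(μ/r) = √(3.986×10¹⁴ / 6.855×10⁶) = √(5.815×10⁷) = 7626 m/s.
That is 7.626 km/s.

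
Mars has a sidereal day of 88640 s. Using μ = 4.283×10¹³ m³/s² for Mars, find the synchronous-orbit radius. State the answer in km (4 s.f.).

A synchronous orbit has period T, so by Kepler's third law a = (μT²/4π²)^(1/3).
μT²/4π² = 4.283×10¹³ × (8.864×10⁴)² / 39.48 = 8.524×10²¹ m³.
a = 2.043×10⁷ m = 20428 km.

r_sync ≈ 20430 km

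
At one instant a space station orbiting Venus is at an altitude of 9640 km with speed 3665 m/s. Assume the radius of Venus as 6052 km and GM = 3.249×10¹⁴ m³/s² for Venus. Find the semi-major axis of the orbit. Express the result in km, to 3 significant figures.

r = 6052 + 9640 = 15692 km = 1.569×10⁷ m.
Specific orbital energy ε = v²/2 − μ/r = (3665)²/2 − 3.249×10¹⁴/1.569×10⁷ = -1.399×10⁷ J/kg.
Since ε = −μ/(2a), a = −μ/(2ε) = 1.161×10⁷ m = 11613 km.

a ≈ 11600 km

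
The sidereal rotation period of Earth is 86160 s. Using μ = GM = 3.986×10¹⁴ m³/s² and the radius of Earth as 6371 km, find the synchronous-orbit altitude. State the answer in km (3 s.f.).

h_sync ≈ 35800 km

A synchronous orbit has period T, so by Kepler's third law a = (μT²/4π²)^(1/3).
μT²/4π² = 3.986×10¹⁴ × (8.616×10⁴)² / 39.48 = 7.495×10²² m³.
a = 4.216×10⁷ m = 42163 km.
Altitude h = a − R = 42163 − 6371 = 35792 km.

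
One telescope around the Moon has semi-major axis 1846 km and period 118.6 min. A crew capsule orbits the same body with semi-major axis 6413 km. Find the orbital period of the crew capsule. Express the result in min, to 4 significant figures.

Kepler's third law: T² ∝ a³, so T₂ = T₁ (a₂/a₁)^(3/2).
a₂/a₁ = 3.474, (a₂/a₁)^(3/2) = 6.475.
T₂ = 118.6 × 6.475 = 767.9 min.

T₂ ≈ 767.9 min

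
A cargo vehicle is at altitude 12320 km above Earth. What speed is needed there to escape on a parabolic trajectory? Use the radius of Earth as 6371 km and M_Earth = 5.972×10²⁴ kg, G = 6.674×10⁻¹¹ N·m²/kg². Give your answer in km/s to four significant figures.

v_esc ≈ 6.531 km/s

μ = GM = 6.674×10⁻¹¹ × 5.972×10²⁴ = 3.986×10¹⁴ m³/s².
r = 6371 + 12320 = 18691 km = 1.8691×10⁷ m.
Escape speed v_esc = √(2μ/r) = √(2 × 3.986×10¹⁴ / 1.869×10⁷) = √(4.265×10⁷) = 6531 m/s.
= 6.531 km/s.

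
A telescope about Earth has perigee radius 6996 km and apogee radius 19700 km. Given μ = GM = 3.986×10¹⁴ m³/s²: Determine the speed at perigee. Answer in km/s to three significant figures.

Semi-major axis a = (r_p + r_a)/2 = 13348 km = 1.335×10⁷ m.
Vis-viva: v² = μ(2/r − 1/a) = 3.986×10¹⁴ × (2.859×10⁻⁷ − 7.492×10⁻⁸) = 8.409×10⁷ m²/s².
v = 9170 m/s = 9.170 km/s.

v ≈ 9.17 km/s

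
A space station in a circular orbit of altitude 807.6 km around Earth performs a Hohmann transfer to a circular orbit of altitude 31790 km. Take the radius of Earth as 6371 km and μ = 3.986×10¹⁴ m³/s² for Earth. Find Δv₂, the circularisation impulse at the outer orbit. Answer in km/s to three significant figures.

Δv ≈ 1.41 km/s

r₁ = 6371 + 807.6 = 7178.6 km = 7.1786×10⁶ m.
r₂ = 6371 + 31790 = 38161 km = 3.8161×10⁷ m.
Transfer ellipse a_t = (r₁ + r₂)/2 = 2.267×10⁷ m.
At r₁: circular v_c1 = √(μ/r₁) = 7452 m/s; transfer-perigee v_p = √[μ(2/r₁ − 1/a_t)] = 9668 m/s.
At r₂: circular v_c2 = √(μ/r₂) = 3232 m/s; transfer-apogee v_a = √[μ(2/r₂ − 1/a_t)] = 1819 m/s.
Δv₂ = v_c2 − v_a = 1413 m/s.
= 1.413 km/s.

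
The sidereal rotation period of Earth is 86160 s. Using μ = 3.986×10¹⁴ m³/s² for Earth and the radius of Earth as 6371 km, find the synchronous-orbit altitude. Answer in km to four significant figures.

h_sync ≈ 35790 km

A synchronous orbit has period T, so by Kepler's third law a = (μT²/4π²)^(1/3).
μT²/4π² = 3.986×10¹⁴ × (8.616×10⁴)² / 39.48 = 7.495×10²² m³.
a = 4.216×10⁷ m = 42163 km.
Altitude h = a − R = 42163 − 6371 = 35792 km.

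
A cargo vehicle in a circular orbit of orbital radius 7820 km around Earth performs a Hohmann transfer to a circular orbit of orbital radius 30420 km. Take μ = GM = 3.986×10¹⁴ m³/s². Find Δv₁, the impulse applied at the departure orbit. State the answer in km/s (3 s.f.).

Δv ≈ 1.87 km/s

r₁ = 7820 km = 7.820×10⁶ m.
r₂ = 30420 km = 3.042×10⁷ m.
Transfer ellipse a_t = (r₁ + r₂)/2 = 1.912×10⁷ m.
At r₁: circular v_c1 = √(μ/r₁) = 7139 m/s; transfer-perigee v_p = √[μ(2/r₁ − 1/a_t)] = 9005 m/s.
Δv₁ = v_p − v_c1 = 1866 m/s.
= 1.866 km/s.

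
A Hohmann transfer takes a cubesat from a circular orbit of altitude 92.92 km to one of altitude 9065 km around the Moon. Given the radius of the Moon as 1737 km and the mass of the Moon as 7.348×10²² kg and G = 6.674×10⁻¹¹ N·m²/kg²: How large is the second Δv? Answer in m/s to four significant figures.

μ = GM = 6.674×10⁻¹¹ × 7.348×10²² = 4.904×10¹² m³/s².
r₁ = 1737 + 92.92 = 1829.9 km = 1.8299×10⁶ m.
r₂ = 1737 + 9065 = 10802 km = 1.0802×10⁷ m.
Transfer ellipse a_t = (r₁ + r₂)/2 = 6.316×10⁶ m.
At r₁: circular v_c1 = √(μ/r₁) = 1637 m/s; transfer-perilune v_p = √[μ(2/r₁ − 1/a_t)] = 2141 m/s.
At r₂: circular v_c2 = √(μ/r₂) = 673.8 m/s; transfer-apolune v_a = √[μ(2/r₂ − 1/a_t)] = 362.7 m/s.
Δv₂ = v_c2 − v_a = 311.1 m/s.

Δv ≈ 311.1 m/s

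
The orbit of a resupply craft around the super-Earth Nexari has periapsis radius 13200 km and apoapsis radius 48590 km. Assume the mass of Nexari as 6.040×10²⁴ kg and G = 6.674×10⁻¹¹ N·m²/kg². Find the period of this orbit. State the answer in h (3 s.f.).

μ = GM = 6.674×10⁻¹¹ × 6.040×10²⁴ = 4.031×10¹⁴ m³/s².
Semi-major axis a = (r_p + r_a)/2 = (13200 + 48590)/2 = 30895 km = 3.090×10⁷ m.
By Kepler's third law T = 2π√(a³/μ) = 2π × 8.553×10³ = 5.374×10⁴ s.
= 14.93 h.

T ≈ 14.9 h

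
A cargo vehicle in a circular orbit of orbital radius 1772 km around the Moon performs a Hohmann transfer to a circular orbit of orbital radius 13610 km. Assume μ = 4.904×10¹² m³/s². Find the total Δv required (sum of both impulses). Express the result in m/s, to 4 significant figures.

Δv_total ≈ 861.6 m/s

r₁ = 1772 km = 1.772×10⁶ m.
r₂ = 13610 km = 1.361×10⁷ m.
Transfer ellipse a_t = (r₁ + r₂)/2 = 7.691×10⁶ m.
At r₁: circular v_c1 = √(μ/r₁) = 1664 m/s; transfer-perilune v_p = √[μ(2/r₁ − 1/a_t)] = 2213 m/s.
Δv₁ = v_p − v_c1 = 549.4 m/s.
At r₂: circular v_c2 = √(μ/r₂) = 600.3 m/s; transfer-apolune v_a = √[μ(2/r₂ − 1/a_t)] = 288.1 m/s.
Δv₂ = v_c2 − v_a = 312.1 m/s.
Total Δv = Δv₁ + Δv₂ = 861.6 m/s.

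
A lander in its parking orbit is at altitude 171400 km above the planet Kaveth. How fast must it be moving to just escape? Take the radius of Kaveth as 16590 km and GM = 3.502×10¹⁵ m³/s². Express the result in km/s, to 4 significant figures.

v_esc ≈ 6.104 km/s

r = 16590 + 171400 = 187990 km = 1.8799×10⁸ m.
Escape speed v_esc = √(2μ/r) = √(2 × 3.502×10¹⁵ / 1.880×10⁸) = √(3.726×10⁷) = 6104 m/s.
= 6.104 km/s.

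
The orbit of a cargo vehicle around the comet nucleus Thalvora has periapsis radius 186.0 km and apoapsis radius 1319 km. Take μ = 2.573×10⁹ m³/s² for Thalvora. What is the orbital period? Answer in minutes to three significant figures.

T ≈ 1350 minutes

Semi-major axis a = (r_p + r_a)/2 = (186.00 + 1319.0)/2 = 752.50 km = 7.525×10⁵ m.
By Kepler's third law T = 2π√(a³/μ) = 2π × 1.287×10⁴ = 8.086×10⁴ s.
= 1348 minutes.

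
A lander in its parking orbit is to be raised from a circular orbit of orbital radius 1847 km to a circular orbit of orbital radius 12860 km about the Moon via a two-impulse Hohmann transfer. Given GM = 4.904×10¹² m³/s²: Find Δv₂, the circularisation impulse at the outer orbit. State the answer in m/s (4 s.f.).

Δv ≈ 308.0 m/s

r₁ = 1847 km = 1.847×10⁶ m.
r₂ = 12860 km = 1.286×10⁷ m.
Transfer ellipse a_t = (r₁ + r₂)/2 = 7.354×10⁶ m.
At r₁: circular v_c1 = √(μ/r₁) = 1629 m/s; transfer-perilune v_p = √[μ(2/r₁ − 1/a_t)] = 2155 m/s.
At r₂: circular v_c2 = √(μ/r₂) = 617.5 m/s; transfer-apolune v_a = √[μ(2/r₂ − 1/a_t)] = 309.5 m/s.
Δv₂ = v_c2 − v_a = 308.0 m/s.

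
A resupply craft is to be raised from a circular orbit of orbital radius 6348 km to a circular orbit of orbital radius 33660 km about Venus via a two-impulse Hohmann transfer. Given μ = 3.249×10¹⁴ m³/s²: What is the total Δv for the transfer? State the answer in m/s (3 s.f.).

r₁ = 6348 km = 6.348×10⁶ m.
r₂ = 33660 km = 3.366×10⁷ m.
Transfer ellipse a_t = (r₁ + r₂)/2 = 2.000×10⁷ m.
At r₁: circular v_c1 = √(μ/r₁) = 7154 m/s; transfer-periapsis v_p = √[μ(2/r₁ − 1/a_t)] = 9280 m/s.
Δv₁ = v_p − v_c1 = 2126 m/s.
At r₂: circular v_c2 = √(μ/r₂) = 3107 m/s; transfer-apoapsis v_a = √[μ(2/r₂ − 1/a_t)] = 1750 m/s.
Δv₂ = v_c2 − v_a = 1357 m/s.
Total Δv = Δv₁ + Δv₂ = 3483 m/s.

Δv_total ≈ 3480 m/s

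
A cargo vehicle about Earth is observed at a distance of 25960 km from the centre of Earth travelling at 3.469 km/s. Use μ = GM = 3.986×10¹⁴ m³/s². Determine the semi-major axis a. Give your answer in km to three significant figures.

r = 2.596×10⁷ m.
Specific orbital energy ε = v²/2 − μ/r = (3469)²/2 − 3.986×10¹⁴/2.596×10⁷ = -9.337×10⁶ J/kg.
Since ε = −μ/(2a), a = −μ/(2ε) = 2.134×10⁷ m = 21344 km.

a ≈ 21300 km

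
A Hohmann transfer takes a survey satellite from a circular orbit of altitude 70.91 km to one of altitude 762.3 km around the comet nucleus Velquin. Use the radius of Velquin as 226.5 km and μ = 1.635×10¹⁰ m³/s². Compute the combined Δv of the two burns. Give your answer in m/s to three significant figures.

r₁ = 226.5 + 70.91 = 297.41 km = 2.9741×10⁵ m.
r₂ = 226.5 + 762.3 = 988.80 km = 9.8880×10⁵ m.
Transfer ellipse a_t = (r₁ + r₂)/2 = 6.431×10⁵ m.
At r₁: circular v_c1 = √(μ/r₁) = 234.5 m/s; transfer-periapsis v_p = √[μ(2/r₁ − 1/a_t)] = 290.7 m/s.
Δv₁ = v_p − v_c1 = 56.27 m/s.
At r₂: circular v_c2 = √(μ/r₂) = 128.6 m/s; transfer-apoapsis v_a = √[μ(2/r₂ − 1/a_t)] = 87.45 m/s.
Δv₂ = v_c2 − v_a = 41.14 m/s.
Total Δv = Δv₁ + Δv₂ = 97.41 m/s.

Δv_total ≈ 97.4 m/s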